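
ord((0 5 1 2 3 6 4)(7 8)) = 14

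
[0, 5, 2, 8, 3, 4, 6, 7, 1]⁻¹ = [0, 8, 2, 4, 5, 1, 6, 7, 3]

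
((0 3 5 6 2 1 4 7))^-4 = (0 2)(1 3)(4 5)(6 7)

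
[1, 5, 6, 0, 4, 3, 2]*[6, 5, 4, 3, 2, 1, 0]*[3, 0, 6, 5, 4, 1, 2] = [1, 0, 3, 2, 6, 5, 4]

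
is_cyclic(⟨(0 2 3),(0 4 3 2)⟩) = no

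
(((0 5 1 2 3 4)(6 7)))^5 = (0 4 3 2 1 5)(6 7)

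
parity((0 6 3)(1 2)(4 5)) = even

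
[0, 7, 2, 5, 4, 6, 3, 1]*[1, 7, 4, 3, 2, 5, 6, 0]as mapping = [0→1, 1→0, 2→4, 3→5, 4→2, 5→6, 6→3, 7→7]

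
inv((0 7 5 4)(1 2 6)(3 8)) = (0 4 5 7)(1 6 2)(3 8)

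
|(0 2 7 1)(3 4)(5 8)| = 4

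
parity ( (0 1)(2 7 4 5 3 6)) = even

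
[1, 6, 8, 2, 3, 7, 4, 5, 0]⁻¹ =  [8, 0, 3, 4, 6, 7, 1, 5, 2]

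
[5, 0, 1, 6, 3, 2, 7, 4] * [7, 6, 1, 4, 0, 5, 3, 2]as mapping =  [0→5, 1→7, 2→6, 3→3, 4→4, 5→1, 6→2, 7→0]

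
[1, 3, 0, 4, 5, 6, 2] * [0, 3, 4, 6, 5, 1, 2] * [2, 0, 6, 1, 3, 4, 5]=[1, 5, 2, 4, 0, 6, 3]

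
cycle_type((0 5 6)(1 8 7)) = 3^2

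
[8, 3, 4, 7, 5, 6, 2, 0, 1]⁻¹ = [7, 8, 6, 1, 2, 4, 5, 3, 0]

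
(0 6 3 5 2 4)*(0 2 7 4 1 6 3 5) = (0 3)(1 6 5 7 4 2)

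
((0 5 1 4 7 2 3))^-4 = (0 4 3 1 2 5 7)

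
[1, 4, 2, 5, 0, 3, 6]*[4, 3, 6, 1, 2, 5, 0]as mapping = [0→3, 1→2, 2→6, 3→5, 4→4, 5→1, 6→0]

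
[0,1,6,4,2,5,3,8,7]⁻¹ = [0,1,4,6,3,5,2,8,7]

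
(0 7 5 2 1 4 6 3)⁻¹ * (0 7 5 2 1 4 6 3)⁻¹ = (0 6 1 5)(2 7 3 4)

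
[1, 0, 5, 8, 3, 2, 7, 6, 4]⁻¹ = [1, 0, 5, 4, 8, 2, 7, 6, 3]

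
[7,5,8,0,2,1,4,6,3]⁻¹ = [3,5,4,8,6,1,7,0,2]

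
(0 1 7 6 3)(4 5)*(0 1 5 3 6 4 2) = (0 5 2)(1 7 4 3)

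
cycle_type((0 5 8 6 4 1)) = 6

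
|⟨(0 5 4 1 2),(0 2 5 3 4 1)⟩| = 720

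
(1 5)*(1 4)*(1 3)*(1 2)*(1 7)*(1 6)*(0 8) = (0 8)(1 5 4 3 2 7 6)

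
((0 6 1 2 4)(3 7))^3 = (0 2 6 4 1)(3 7)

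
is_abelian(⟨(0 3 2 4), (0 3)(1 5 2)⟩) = no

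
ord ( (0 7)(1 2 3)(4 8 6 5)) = 12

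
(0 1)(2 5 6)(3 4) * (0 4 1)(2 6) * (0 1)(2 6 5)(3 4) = (0 1 3)(5 6)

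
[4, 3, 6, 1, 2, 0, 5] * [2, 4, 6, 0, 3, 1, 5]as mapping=[0→3, 1→0, 2→5, 3→4, 4→6, 5→2, 6→1]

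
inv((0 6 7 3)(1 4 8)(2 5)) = (0 3 7 6)(1 8 4)(2 5)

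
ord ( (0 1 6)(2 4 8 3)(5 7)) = 12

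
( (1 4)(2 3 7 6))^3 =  (1 4)(2 6 7 3)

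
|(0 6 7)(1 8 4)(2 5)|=6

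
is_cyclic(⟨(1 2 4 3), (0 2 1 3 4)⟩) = no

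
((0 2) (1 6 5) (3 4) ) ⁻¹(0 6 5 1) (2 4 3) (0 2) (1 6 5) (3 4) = (0 3 4) (1 6 2 5) 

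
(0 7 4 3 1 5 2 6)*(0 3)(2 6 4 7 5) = (0 5 6 3 1 2 4)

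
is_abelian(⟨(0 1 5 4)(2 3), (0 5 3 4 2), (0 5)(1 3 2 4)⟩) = no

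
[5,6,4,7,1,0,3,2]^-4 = [0,3,1,2,6,5,7,4]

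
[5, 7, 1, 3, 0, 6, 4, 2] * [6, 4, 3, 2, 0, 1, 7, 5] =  [1, 5, 4, 2, 6, 7, 0, 3]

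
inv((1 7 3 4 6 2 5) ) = (1 5 2 6 4 3 7) 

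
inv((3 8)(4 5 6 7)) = (3 8)(4 7 6 5)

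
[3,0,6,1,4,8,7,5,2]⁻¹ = [1,3,8,0,4,7,2,6,5]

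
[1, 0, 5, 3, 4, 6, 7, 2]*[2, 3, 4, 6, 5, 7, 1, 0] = [3, 2, 7, 6, 5, 1, 0, 4]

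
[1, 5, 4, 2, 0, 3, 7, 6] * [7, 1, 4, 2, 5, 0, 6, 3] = [1, 0, 5, 4, 7, 2, 3, 6]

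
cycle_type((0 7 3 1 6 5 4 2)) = 8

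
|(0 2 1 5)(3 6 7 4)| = 4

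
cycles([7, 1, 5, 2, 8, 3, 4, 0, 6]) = (0 7) (2 5 3) (4 8 6) 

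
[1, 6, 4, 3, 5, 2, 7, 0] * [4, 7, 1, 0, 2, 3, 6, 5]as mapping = [0→7, 1→6, 2→2, 3→0, 4→3, 5→1, 6→5, 7→4]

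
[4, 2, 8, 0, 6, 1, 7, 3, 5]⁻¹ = [3, 5, 1, 7, 0, 8, 4, 6, 2]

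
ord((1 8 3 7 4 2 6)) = 7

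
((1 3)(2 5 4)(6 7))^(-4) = (2 4 5)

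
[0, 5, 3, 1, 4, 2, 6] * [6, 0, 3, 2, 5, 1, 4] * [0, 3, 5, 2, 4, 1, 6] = [6, 3, 5, 0, 1, 2, 4]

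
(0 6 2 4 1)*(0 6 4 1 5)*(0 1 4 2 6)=(0 2 4 5 1) 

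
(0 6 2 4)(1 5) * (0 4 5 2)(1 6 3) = (0 3 1 2 5 6)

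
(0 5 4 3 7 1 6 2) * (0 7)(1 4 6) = (0 5 6 2 7 4 3)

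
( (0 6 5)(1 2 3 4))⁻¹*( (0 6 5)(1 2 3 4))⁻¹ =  (0 6 5)(1 3)(2 4)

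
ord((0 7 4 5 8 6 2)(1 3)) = 14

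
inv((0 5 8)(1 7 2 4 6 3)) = (0 8 5)(1 3 6 4 2 7)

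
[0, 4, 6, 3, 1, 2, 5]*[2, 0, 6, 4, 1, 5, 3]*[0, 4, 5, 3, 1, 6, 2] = [5, 4, 3, 1, 0, 2, 6]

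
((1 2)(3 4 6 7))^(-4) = ()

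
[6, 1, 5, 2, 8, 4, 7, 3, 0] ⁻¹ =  [8, 1, 3, 7, 5, 2, 0, 6, 4] 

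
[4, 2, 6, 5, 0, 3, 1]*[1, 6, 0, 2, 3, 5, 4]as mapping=[0→3, 1→0, 2→4, 3→5, 4→1, 5→2, 6→6]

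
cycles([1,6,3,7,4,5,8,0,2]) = (0 1 6 8 2 3 7)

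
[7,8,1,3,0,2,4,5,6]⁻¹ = [4,2,5,3,6,7,8,0,1]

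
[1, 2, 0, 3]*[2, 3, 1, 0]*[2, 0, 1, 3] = [3, 0, 1, 2]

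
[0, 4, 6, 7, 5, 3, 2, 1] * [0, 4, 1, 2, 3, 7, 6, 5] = [0, 3, 6, 5, 7, 2, 1, 4]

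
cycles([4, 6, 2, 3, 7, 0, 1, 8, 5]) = (0 4 7 8 5)(1 6)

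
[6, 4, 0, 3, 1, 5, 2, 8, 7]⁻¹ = [2, 4, 6, 3, 1, 5, 0, 8, 7]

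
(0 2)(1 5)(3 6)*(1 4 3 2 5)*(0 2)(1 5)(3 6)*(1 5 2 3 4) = (0 5 1 2 3 4 6)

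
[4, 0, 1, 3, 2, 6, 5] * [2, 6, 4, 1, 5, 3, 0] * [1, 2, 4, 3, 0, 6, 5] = [6, 4, 5, 2, 0, 1, 3]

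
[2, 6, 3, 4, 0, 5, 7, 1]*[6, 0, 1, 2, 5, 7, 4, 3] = [1, 4, 2, 5, 6, 7, 3, 0]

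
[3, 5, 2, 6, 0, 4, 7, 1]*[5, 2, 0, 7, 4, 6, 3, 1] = [7, 6, 0, 3, 5, 4, 1, 2]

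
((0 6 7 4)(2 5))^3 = (0 4 7 6)(2 5)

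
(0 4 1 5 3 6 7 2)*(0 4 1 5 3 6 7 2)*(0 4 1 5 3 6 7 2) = (0 5 7 4 3 2 1 6) 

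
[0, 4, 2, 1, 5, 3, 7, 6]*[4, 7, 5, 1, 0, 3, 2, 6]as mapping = [0→4, 1→0, 2→5, 3→7, 4→3, 5→1, 6→6, 7→2]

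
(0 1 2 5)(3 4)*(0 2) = (0 1)(2 5)(3 4)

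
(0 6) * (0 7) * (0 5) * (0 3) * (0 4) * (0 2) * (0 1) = (0 6 7 5 3 4 2 1)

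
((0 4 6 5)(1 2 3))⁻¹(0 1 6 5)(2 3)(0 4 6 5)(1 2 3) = (0 4 2 5)(1 3)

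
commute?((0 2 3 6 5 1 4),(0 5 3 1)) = no:(0 2 3 6 5 1 4)*(0 5 3 1) = (0 2 1 4 5)(3 6),(0 5 3 1)*(0 2 3 6 5 1 4) = (0 1 2 3 4)(5 6)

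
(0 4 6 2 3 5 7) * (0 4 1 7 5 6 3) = (0 1 7 4 3 6 2) 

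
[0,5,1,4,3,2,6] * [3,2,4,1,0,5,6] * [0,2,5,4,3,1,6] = [4,1,5,0,2,3,6]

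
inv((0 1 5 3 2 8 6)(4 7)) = (0 6 8 2 3 5 1)(4 7)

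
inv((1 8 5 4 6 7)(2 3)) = (1 7 6 4 5 8)(2 3)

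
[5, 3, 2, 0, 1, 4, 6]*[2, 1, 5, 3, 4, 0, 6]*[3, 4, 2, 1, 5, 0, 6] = [3, 1, 0, 2, 4, 5, 6]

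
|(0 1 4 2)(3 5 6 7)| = 4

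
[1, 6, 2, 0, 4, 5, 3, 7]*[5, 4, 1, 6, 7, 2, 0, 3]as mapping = [0→4, 1→0, 2→1, 3→5, 4→7, 5→2, 6→6, 7→3]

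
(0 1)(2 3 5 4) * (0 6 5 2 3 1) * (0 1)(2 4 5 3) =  (0 1 6 3 4 2)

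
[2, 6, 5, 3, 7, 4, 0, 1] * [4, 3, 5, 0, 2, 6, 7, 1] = [5, 7, 6, 0, 1, 2, 4, 3]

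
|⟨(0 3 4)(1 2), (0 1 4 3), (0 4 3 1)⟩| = 120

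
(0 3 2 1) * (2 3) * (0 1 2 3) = (0 3)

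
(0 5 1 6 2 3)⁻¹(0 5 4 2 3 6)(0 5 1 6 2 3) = (0 2 5 1 4 3)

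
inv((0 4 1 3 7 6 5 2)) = (0 2 5 6 7 3 1 4)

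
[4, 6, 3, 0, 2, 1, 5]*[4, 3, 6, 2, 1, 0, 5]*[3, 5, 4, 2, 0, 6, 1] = [5, 6, 4, 0, 1, 2, 3]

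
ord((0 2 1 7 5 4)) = 6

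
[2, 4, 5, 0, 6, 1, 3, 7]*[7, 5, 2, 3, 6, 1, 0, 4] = [2, 6, 1, 7, 0, 5, 3, 4]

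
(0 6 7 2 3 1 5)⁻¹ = (0 5 1 3 2 7 6)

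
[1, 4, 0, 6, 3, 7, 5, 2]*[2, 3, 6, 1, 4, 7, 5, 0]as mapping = [0→3, 1→4, 2→2, 3→5, 4→1, 5→0, 6→7, 7→6]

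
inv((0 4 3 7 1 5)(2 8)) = (0 5 1 7 3 4)(2 8)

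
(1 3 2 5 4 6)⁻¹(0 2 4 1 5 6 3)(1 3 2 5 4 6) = (0 5 6 3 4 1 2)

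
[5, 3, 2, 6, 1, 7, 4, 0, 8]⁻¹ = [7, 4, 2, 1, 6, 0, 3, 5, 8]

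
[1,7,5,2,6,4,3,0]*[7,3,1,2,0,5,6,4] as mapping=[0→3,1→4,2→5,3→1,4→6,5→0,6→2,7→7] 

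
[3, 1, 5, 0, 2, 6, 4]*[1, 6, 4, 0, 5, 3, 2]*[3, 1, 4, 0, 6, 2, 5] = [3, 5, 0, 1, 6, 4, 2]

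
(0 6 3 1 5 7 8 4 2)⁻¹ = (0 2 4 8 7 5 1 3 6)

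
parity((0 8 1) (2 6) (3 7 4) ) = odd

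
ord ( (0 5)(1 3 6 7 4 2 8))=14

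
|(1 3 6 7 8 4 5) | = 7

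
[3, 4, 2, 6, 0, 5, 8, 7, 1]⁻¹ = [4, 8, 2, 0, 1, 5, 3, 7, 6]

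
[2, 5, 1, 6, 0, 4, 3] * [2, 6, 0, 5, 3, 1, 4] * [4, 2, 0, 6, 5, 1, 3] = [4, 2, 3, 5, 0, 6, 1]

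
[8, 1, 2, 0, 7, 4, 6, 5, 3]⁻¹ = [3, 1, 2, 8, 5, 7, 6, 4, 0]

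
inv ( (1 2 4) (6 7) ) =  (1 4 2) (6 7) 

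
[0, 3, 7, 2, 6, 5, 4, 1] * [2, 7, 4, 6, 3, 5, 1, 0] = [2, 6, 0, 4, 1, 5, 3, 7] 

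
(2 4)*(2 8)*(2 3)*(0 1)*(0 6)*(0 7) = (0 1 6 7)(2 4 8 3)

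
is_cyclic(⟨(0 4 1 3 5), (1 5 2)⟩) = no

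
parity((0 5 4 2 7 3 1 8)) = odd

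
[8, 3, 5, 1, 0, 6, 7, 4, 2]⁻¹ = [4, 3, 8, 1, 7, 2, 5, 6, 0]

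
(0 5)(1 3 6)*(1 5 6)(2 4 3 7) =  (0 6 5)(1 7 2 4 3)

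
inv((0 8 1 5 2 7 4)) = (0 4 7 2 5 1 8)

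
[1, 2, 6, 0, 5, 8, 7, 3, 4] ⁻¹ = [3, 0, 1, 7, 8, 4, 2, 6, 5] 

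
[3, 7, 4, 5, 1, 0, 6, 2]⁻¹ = [5, 4, 7, 0, 2, 3, 6, 1]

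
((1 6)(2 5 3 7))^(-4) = ()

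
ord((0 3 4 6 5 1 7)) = 7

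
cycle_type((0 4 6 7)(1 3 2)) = 3.4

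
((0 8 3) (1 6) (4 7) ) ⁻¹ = (0 3 8) (1 6) (4 7) 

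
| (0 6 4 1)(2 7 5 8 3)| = 20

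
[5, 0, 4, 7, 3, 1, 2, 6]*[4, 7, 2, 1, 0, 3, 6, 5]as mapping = [0→3, 1→4, 2→0, 3→5, 4→1, 5→7, 6→2, 7→6]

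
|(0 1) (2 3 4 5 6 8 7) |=14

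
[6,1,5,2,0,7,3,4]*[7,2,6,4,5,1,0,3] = [0,2,1,6,7,3,4,5]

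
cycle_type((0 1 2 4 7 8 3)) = 7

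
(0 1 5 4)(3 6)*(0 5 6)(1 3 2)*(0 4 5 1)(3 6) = (0 6 2)(1 3 4)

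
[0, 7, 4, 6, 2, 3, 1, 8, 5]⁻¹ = [0, 6, 4, 5, 2, 8, 3, 1, 7]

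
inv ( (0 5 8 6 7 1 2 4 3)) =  (0 3 4 2 1 7 6 8 5)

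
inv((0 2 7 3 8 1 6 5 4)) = (0 4 5 6 1 8 3 7 2)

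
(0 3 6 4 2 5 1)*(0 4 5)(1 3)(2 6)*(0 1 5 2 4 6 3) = (0 5)(1 6 2)(3 4)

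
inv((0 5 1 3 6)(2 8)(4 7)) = (0 6 3 1 5)(2 8)(4 7)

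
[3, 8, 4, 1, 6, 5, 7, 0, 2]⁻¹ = [7, 3, 8, 0, 2, 5, 4, 6, 1]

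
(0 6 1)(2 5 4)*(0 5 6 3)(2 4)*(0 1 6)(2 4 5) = (0 3 1 2)(4 5)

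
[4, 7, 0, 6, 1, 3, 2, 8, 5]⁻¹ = [2, 4, 6, 5, 0, 8, 3, 1, 7]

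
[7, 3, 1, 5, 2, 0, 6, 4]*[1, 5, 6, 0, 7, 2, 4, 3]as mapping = [0→3, 1→0, 2→5, 3→2, 4→6, 5→1, 6→4, 7→7]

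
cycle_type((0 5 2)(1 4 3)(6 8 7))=3^3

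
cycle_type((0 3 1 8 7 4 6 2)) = 8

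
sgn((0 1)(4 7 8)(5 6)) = 1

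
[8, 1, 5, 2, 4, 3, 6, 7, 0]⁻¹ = [8, 1, 3, 5, 4, 2, 6, 7, 0]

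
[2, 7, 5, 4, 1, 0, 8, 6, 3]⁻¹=[5, 4, 0, 8, 3, 2, 7, 1, 6]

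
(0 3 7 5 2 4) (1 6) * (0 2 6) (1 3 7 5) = (0 7 1) (2 4) (3 5 6) 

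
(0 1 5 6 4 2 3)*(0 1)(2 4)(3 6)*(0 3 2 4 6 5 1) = (0 3)(2 5)(4 6)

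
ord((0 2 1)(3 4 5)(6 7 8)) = 3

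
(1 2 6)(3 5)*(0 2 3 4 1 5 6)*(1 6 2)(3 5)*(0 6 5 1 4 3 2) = (0 4 5 3)(2 6)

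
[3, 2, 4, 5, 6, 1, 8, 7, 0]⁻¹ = [8, 5, 1, 0, 2, 3, 4, 7, 6]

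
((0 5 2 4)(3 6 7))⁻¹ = (0 4 2 5)(3 7 6)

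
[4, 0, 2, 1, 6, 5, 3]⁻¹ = [1, 3, 2, 6, 0, 5, 4]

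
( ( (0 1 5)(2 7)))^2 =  (0 5 1)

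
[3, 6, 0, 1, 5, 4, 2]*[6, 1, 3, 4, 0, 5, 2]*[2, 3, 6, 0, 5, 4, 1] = [5, 6, 1, 3, 4, 2, 0]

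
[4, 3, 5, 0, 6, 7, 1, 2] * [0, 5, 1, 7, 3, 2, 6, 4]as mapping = [0→3, 1→7, 2→2, 3→0, 4→6, 5→4, 6→5, 7→1]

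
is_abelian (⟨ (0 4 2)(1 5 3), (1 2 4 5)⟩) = no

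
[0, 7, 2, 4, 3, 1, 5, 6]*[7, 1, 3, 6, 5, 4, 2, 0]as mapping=[0→7, 1→0, 2→3, 3→5, 4→6, 5→1, 6→4, 7→2]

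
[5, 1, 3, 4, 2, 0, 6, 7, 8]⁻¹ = [5, 1, 4, 2, 3, 0, 6, 7, 8]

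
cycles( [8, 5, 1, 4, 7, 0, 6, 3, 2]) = (0 8 2 1 5)(3 4 7)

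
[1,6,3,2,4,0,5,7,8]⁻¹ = [5,0,3,2,4,6,1,7,8]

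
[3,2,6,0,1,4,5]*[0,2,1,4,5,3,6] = [4,1,6,0,2,5,3]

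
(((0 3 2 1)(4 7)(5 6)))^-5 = (0 1 2 3)(4 7)(5 6)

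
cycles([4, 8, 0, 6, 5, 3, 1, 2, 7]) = (0 4 5 3 6 1 8 7 2)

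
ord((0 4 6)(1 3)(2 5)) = 6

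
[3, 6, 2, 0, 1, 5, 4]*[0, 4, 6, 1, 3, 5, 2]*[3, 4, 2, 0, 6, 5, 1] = [4, 2, 1, 3, 6, 5, 0]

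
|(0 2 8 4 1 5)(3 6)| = 6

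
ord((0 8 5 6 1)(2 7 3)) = 15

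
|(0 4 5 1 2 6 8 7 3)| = 9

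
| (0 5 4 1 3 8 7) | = 7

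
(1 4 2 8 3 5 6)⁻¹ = (1 6 5 3 8 2 4)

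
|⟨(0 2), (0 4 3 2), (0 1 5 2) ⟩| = 720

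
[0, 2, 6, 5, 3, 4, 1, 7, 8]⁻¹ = [0, 6, 1, 4, 5, 3, 2, 7, 8]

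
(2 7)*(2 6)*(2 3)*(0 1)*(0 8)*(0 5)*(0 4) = (0 1 8 5 4)(2 7 6 3)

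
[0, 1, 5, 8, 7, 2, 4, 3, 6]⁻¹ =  [0, 1, 5, 7, 6, 2, 8, 4, 3]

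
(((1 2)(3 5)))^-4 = ()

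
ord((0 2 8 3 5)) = 5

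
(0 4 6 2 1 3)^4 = (0 1 6)(2 4 3)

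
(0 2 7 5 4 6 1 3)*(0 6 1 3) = (0 2 7 5 4 1)(3 6)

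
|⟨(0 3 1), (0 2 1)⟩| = 12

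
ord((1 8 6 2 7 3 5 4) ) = 8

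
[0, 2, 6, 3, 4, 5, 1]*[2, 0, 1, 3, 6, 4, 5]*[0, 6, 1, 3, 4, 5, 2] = [1, 6, 5, 3, 2, 4, 0]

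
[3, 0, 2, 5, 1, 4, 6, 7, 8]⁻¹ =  [1, 4, 2, 0, 5, 3, 6, 7, 8]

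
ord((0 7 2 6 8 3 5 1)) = 8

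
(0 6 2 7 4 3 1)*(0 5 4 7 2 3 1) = (0 6 3)(1 5 4)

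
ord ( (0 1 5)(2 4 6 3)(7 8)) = 12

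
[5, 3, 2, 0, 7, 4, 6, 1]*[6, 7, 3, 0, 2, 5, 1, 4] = [5, 0, 3, 6, 4, 2, 1, 7]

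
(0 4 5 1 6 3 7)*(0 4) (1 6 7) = (1 7 4 5 6 3) 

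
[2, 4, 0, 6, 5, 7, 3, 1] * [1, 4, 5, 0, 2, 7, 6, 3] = [5, 2, 1, 6, 7, 3, 0, 4]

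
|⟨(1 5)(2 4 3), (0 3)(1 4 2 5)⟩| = 720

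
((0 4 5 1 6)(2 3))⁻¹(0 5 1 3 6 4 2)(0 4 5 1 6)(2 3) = (0 5 3 4 1 6 2)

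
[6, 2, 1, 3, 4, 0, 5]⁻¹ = [5, 2, 1, 3, 4, 6, 0]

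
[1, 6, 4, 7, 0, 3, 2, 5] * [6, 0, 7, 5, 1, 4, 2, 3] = [0, 2, 1, 3, 6, 5, 7, 4]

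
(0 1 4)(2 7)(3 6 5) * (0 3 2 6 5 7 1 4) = (0 4 3 5 2 1)(6 7)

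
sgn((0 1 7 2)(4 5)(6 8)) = -1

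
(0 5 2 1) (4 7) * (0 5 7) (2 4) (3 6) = (0 7 2 1 5 4) (3 6) 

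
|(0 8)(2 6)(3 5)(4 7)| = 2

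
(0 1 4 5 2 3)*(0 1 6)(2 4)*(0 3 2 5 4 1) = (0 6 3)(1 5)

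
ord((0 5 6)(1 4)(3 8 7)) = 6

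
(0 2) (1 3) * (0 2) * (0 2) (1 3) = (0 2) 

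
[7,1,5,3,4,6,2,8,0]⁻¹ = [8,1,6,3,4,2,5,0,7]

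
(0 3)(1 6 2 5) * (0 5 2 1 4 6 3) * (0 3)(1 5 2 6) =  (0 3 2 6 5 4 1)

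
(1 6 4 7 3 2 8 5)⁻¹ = (1 5 8 2 3 7 4 6)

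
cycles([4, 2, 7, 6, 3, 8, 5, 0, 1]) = (0 4 3 6 5 8 1 2 7) 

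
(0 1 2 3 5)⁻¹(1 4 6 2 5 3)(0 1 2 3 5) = (0 5 2 4 6 3)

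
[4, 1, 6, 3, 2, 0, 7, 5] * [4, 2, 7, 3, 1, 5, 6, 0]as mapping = [0→1, 1→2, 2→6, 3→3, 4→7, 5→4, 6→0, 7→5]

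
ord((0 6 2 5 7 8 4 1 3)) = 9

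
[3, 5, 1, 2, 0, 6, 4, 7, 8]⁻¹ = [4, 2, 3, 0, 6, 1, 5, 7, 8]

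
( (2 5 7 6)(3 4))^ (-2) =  (2 7)(5 6)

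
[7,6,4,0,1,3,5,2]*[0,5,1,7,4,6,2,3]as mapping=[0→3,1→2,2→4,3→0,4→5,5→7,6→6,7→1]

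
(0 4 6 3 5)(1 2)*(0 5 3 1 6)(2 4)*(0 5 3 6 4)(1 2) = (0 1)(2 4 5 3 6)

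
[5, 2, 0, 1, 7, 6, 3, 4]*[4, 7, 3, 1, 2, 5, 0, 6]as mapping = [0→5, 1→3, 2→4, 3→7, 4→6, 5→0, 6→1, 7→2]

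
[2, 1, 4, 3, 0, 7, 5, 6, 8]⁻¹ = [4, 1, 0, 3, 2, 6, 7, 5, 8]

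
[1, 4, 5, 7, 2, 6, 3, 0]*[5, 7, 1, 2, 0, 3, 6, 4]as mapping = [0→7, 1→0, 2→3, 3→4, 4→1, 5→6, 6→2, 7→5]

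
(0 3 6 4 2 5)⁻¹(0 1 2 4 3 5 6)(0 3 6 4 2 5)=(0 4 3 1 5 2 6)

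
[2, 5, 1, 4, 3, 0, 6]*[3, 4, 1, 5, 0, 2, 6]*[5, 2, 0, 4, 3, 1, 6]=[2, 0, 3, 5, 1, 4, 6]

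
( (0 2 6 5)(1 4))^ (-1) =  (0 5 6 2)(1 4)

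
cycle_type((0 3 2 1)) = 4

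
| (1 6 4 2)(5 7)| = 4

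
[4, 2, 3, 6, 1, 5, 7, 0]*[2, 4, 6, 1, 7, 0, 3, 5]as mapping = [0→7, 1→6, 2→1, 3→3, 4→4, 5→0, 6→5, 7→2]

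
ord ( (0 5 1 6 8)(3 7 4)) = 15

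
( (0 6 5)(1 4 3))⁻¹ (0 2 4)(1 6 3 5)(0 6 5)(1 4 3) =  (0 4 5 1)(2 3 6)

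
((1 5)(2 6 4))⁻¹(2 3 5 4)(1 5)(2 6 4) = (1 2 6 3)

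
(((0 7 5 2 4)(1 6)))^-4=(0 7 5 2 4)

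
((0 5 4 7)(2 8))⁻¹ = (0 7 4 5)(2 8)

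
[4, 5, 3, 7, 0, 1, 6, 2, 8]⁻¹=[4, 5, 7, 2, 0, 1, 6, 3, 8]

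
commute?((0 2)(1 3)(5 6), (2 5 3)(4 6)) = no:(0 2)(1 3)(5 6) * (2 5 3)(4 6) = (0 5 4 6 3 1 2), (2 5 3)(4 6) * (0 2)(1 3)(5 6) = (0 2 6 4 5 1 3)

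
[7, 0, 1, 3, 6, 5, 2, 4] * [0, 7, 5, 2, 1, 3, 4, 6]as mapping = [0→6, 1→0, 2→7, 3→2, 4→4, 5→3, 6→5, 7→1]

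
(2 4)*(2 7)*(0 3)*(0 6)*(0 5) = (0 3 6 5)(2 4 7)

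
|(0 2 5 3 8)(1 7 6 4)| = 20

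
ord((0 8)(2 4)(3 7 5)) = 6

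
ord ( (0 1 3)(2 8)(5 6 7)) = 6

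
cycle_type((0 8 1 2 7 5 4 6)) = 8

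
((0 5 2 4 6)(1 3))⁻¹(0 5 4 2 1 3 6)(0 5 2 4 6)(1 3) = (0 5 2 6 4 3 1)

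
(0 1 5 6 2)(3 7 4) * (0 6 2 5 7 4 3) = (0 1 7 3 4)(2 6 5)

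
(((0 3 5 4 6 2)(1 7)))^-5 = (0 3 5 4 6 2)(1 7)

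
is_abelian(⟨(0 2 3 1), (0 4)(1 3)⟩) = no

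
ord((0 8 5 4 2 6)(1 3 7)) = 6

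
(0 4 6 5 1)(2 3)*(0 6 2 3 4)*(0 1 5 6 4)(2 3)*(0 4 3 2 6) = (0 1 3 6)(2 4)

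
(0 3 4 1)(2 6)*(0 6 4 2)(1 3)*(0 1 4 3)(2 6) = (0 4)(1 2 3 6)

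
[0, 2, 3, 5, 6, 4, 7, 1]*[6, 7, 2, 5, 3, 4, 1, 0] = [6, 2, 5, 4, 1, 3, 0, 7]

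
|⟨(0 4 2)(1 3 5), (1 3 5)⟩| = 9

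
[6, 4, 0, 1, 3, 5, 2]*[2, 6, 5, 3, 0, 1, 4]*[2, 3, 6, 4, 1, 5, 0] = [1, 2, 6, 0, 4, 3, 5]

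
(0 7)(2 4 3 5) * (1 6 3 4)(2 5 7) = (0 2 1 6 3 7)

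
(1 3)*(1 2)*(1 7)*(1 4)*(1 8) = (1 3 2 7 4 8)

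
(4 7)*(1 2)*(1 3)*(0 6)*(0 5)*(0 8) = (0 6 5 8)(1 2 3)(4 7)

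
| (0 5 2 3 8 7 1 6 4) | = 9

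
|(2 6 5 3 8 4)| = 6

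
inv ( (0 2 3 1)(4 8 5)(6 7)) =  (0 1 3 2)(4 5 8)(6 7)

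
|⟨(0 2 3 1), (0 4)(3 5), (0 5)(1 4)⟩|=720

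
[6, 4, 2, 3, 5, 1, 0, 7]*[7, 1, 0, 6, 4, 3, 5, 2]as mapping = [0→5, 1→4, 2→0, 3→6, 4→3, 5→1, 6→7, 7→2]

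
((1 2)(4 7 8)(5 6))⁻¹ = (1 2)(4 8 7)(5 6)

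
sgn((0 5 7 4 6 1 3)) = 1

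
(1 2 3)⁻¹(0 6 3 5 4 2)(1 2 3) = (0 6 1 5 4 3)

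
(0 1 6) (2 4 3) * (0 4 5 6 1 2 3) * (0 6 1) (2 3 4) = (0 3 4 6 2 5 1) 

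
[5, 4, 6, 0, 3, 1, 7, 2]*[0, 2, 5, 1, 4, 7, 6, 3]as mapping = [0→7, 1→4, 2→6, 3→0, 4→1, 5→2, 6→3, 7→5]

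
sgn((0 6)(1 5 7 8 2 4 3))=-1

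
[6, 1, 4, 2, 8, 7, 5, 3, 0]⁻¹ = [8, 1, 3, 7, 2, 6, 0, 5, 4]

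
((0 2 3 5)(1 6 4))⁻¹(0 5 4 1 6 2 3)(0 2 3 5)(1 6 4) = (0 1 6 4 3 5 2)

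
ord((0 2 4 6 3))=5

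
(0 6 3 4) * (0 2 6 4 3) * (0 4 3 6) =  (0 3 6 4 2)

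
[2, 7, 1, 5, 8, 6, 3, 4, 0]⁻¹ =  [8, 2, 0, 6, 7, 3, 5, 1, 4]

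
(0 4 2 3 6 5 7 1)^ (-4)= (0 6)(1 3)(2 7)(4 5)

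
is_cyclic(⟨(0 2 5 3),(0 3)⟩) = no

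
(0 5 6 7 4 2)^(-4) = (0 6 4)(2 5 7)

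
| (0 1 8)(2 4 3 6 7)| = 15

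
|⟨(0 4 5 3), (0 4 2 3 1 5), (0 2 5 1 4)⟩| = 720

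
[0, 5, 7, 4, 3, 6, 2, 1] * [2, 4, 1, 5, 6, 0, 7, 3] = [2, 0, 3, 6, 5, 7, 1, 4]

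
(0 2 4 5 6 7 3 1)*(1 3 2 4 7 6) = (0 4 5 1)(2 7)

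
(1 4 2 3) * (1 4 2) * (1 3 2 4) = (1 4 3) 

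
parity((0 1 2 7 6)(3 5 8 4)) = odd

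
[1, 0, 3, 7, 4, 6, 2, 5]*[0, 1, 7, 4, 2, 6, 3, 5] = [1, 0, 4, 5, 2, 3, 7, 6]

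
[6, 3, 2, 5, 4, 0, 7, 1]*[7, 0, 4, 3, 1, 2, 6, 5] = [6, 3, 4, 2, 1, 7, 5, 0]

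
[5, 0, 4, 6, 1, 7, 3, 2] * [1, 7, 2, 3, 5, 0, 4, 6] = [0, 1, 5, 4, 7, 6, 3, 2]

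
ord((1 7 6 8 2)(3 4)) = 10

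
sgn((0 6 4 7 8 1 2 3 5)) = 1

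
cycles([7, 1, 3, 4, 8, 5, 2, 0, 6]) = (0 7)(2 3 4 8 6)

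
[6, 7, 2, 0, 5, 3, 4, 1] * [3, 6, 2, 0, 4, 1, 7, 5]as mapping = [0→7, 1→5, 2→2, 3→3, 4→1, 5→0, 6→4, 7→6]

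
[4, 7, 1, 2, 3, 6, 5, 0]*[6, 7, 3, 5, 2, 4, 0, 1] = [2, 1, 7, 3, 5, 0, 4, 6]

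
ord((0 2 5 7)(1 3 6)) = 12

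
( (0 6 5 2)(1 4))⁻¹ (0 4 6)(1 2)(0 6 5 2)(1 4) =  (0 4)(1 5 6)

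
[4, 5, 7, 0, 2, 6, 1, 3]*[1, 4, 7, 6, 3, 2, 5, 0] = [3, 2, 0, 1, 7, 5, 4, 6]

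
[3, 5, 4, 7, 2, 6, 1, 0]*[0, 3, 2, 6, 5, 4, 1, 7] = [6, 4, 5, 7, 2, 1, 3, 0]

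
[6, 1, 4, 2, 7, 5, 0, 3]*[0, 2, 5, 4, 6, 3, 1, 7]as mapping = [0→1, 1→2, 2→6, 3→5, 4→7, 5→3, 6→0, 7→4]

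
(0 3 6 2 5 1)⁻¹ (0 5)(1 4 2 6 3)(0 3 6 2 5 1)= (0 4 5 2 6)(1 3)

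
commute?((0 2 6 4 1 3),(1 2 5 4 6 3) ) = no:(0 2 6 4 1 3) * (1 2 5 4 6 3) = (0 5 4 2 3),(1 2 5 4 6 3) * (0 2 6 4 1 3) = (0 2 5 1 6) 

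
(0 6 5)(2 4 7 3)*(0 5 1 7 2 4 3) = (0 6 1 7)(2 3 4)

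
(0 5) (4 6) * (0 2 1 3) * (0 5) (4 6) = (1 3 5 2) 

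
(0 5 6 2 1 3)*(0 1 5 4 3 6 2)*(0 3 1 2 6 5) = (0 4 1 5 6 3 2)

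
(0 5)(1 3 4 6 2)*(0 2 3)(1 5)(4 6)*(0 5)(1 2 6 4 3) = (0 2)(1 5 6)(3 4)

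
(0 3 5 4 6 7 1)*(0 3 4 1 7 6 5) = (0 4 5 1 3)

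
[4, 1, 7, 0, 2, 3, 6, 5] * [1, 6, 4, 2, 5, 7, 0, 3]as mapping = [0→5, 1→6, 2→3, 3→1, 4→4, 5→2, 6→0, 7→7]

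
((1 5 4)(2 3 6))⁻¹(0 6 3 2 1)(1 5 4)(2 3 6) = (0 2 6 3 5)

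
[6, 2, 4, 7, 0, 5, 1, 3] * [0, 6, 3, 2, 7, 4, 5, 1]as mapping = [0→5, 1→3, 2→7, 3→1, 4→0, 5→4, 6→6, 7→2]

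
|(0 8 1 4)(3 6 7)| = 12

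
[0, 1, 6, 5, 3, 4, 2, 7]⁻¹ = [0, 1, 6, 4, 5, 3, 2, 7]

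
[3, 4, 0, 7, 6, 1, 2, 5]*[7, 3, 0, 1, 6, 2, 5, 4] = [1, 6, 7, 4, 5, 3, 0, 2]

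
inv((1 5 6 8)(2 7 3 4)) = (1 8 6 5)(2 4 3 7)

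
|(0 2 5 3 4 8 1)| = 7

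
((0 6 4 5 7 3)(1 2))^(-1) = (0 3 7 5 4 6)(1 2)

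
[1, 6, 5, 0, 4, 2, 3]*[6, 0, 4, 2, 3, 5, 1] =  [0, 1, 5, 6, 3, 4, 2]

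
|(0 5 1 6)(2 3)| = 4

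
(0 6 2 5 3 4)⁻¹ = (0 4 3 5 2 6)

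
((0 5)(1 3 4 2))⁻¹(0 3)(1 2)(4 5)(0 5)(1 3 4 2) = (0 2)(1 3)(4 5)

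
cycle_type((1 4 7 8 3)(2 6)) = 2.5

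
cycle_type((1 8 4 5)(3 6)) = 2.4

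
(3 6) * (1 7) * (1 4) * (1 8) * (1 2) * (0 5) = (0 5)(1 7 4 8 2)(3 6)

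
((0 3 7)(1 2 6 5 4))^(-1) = (0 7 3)(1 4 5 6 2)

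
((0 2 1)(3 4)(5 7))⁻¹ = (0 1 2)(3 4)(5 7)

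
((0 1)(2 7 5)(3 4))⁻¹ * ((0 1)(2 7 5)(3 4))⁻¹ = (2 7 5)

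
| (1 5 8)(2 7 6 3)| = 12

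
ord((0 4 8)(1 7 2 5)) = 12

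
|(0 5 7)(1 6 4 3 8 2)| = 6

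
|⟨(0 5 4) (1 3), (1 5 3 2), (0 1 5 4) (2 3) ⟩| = 720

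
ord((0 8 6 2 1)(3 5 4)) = 15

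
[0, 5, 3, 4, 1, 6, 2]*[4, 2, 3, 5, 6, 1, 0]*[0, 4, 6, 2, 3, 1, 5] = [3, 4, 1, 5, 6, 0, 2]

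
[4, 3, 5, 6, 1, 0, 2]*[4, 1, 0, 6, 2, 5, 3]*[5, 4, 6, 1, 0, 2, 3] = [6, 3, 2, 1, 4, 0, 5]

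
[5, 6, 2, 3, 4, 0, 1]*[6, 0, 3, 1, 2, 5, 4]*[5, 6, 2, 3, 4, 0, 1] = [0, 4, 3, 6, 2, 1, 5]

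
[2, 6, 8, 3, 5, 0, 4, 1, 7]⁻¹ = [5, 7, 0, 3, 6, 4, 1, 8, 2]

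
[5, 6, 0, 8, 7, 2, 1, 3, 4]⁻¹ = [2, 6, 5, 7, 8, 0, 1, 4, 3]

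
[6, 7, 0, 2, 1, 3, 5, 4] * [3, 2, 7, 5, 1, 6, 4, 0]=[4, 0, 3, 7, 2, 5, 6, 1]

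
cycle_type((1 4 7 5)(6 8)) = 2.4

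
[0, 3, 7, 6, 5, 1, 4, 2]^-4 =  [0, 3, 2, 6, 5, 1, 4, 7]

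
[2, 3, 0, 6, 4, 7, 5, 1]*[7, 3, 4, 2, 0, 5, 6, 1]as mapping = [0→4, 1→2, 2→7, 3→6, 4→0, 5→1, 6→5, 7→3]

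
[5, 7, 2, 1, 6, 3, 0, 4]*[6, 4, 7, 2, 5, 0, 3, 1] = [0, 1, 7, 4, 3, 2, 6, 5]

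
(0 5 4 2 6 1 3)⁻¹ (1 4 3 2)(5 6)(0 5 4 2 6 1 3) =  (0 6 3 2)(1 4)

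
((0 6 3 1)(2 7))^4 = ()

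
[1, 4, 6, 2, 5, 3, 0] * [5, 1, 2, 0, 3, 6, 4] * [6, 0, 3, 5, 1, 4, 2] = [0, 5, 1, 3, 2, 6, 4]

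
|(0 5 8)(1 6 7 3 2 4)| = 6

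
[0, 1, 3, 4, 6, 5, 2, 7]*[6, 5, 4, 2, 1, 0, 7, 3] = [6, 5, 2, 1, 7, 0, 4, 3]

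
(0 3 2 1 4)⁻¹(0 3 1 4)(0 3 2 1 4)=(0 3 2 4)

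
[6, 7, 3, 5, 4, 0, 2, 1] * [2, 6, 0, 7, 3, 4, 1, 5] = [1, 5, 7, 4, 3, 2, 0, 6]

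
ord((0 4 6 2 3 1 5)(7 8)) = 14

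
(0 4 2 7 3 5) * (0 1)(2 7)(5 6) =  (0 4 7 3 6 5 1)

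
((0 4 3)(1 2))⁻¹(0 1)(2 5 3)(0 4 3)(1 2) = (0 1 5)(2 4)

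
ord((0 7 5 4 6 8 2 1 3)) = 9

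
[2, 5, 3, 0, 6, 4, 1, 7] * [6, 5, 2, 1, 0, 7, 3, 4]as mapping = [0→2, 1→7, 2→1, 3→6, 4→3, 5→0, 6→5, 7→4]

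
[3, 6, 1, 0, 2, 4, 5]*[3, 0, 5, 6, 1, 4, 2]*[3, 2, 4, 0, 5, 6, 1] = [1, 4, 3, 0, 6, 2, 5]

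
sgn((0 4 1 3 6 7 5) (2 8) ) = -1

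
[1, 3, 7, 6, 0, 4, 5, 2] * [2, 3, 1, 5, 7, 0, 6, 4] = [3, 5, 4, 6, 2, 7, 0, 1]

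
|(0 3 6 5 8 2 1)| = 7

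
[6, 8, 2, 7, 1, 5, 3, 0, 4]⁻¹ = [7, 4, 2, 6, 8, 5, 0, 3, 1]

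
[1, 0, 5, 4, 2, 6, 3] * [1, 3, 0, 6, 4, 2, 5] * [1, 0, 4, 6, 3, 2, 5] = [6, 0, 4, 3, 1, 2, 5]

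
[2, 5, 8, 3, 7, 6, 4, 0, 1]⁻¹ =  [7, 8, 0, 3, 6, 1, 5, 4, 2]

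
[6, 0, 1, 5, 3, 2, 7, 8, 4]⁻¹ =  [1, 2, 5, 4, 8, 3, 0, 6, 7]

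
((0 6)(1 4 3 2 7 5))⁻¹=(0 6)(1 5 7 2 3 4)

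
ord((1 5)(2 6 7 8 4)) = 10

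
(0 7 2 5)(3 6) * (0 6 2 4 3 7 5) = (0 5 6 7 4 3 2)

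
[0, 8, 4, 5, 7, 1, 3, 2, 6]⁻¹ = [0, 5, 7, 6, 2, 3, 8, 4, 1]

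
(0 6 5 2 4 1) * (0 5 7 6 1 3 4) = (0 1 5 2)(3 4)(6 7)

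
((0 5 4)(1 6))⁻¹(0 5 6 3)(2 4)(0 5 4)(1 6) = (0 2)(1 3 5 4)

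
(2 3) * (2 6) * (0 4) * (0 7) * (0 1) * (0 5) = (0 4 7 1 5)(2 3 6)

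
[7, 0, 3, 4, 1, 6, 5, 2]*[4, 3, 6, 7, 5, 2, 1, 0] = [0, 4, 7, 5, 3, 1, 2, 6]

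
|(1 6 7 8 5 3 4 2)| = 8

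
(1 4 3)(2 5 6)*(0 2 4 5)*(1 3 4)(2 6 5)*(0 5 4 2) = (0 6 1)(2 5 4)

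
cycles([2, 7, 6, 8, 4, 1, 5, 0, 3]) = (0 2 6 5 1 7)(3 8)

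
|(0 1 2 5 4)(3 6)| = 10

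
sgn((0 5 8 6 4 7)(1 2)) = 1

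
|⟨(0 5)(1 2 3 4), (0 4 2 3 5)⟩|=360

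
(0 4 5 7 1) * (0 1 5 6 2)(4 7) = (0 7 5 4 6 2)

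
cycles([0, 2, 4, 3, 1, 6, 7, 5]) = (1 2 4) (5 6 7) 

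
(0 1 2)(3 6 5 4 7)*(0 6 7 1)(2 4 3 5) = (1 4)(2 6)(3 7 5)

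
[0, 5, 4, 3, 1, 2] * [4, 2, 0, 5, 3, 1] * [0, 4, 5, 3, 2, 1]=[2, 4, 3, 1, 5, 0]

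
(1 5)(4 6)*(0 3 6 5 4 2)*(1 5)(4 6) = (0 3 4 1 6 2)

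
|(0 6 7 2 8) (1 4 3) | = 15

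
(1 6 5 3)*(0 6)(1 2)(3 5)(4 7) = (0 6 3 2 1)(4 7)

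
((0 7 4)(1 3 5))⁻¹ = (0 4 7)(1 5 3)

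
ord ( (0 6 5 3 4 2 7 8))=8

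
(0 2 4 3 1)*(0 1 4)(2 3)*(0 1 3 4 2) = (0 4)(1 3 2)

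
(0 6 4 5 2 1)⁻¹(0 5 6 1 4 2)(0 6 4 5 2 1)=(0 5 1 6 2 4)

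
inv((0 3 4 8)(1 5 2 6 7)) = (0 8 4 3)(1 7 6 2 5)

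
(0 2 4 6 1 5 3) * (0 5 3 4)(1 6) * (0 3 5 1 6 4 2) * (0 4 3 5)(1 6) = (0 4 1)(2 5)(3 6)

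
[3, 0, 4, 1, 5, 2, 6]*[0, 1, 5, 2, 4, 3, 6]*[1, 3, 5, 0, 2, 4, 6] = [5, 1, 2, 3, 0, 4, 6]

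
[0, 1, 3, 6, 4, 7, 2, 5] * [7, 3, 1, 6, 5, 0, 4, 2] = [7, 3, 6, 4, 5, 2, 1, 0]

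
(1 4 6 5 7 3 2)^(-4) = (1 5 2 6 3 4 7)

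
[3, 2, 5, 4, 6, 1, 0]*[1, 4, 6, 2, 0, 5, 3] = [2, 6, 5, 0, 3, 4, 1]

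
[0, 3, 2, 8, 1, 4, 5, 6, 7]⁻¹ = [0, 4, 2, 1, 5, 6, 7, 8, 3]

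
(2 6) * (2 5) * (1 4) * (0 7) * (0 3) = (0 7 3)(1 4)(2 6 5)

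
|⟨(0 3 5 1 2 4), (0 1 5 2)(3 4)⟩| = 720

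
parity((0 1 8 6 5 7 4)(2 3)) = odd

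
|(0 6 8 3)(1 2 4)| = 12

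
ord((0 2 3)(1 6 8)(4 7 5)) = 3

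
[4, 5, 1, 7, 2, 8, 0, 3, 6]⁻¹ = [6, 2, 4, 7, 0, 1, 8, 3, 5]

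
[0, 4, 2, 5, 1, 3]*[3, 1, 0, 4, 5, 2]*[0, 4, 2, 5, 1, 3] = [5, 3, 0, 2, 4, 1]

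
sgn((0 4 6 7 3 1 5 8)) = -1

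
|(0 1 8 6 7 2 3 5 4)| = 9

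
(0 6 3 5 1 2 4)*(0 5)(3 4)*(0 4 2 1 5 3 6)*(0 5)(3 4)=(0 5)(2 6)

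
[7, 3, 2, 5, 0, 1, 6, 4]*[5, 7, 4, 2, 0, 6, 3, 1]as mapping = [0→1, 1→2, 2→4, 3→6, 4→5, 5→7, 6→3, 7→0]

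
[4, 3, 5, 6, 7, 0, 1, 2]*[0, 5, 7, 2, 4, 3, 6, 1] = [4, 2, 3, 6, 1, 0, 5, 7]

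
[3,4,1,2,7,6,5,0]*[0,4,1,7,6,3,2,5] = [7,6,4,1,5,2,3,0]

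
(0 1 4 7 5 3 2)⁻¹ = (0 2 3 5 7 4 1)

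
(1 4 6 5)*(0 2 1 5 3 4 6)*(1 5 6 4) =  (0 2 5 6 3 1 4)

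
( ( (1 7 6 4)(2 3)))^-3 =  (1 7 6 4)(2 3)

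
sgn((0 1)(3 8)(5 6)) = -1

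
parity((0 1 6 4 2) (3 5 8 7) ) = odd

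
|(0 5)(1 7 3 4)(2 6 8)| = 12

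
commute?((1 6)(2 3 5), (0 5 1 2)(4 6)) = no:(1 6)(2 3 5)*(0 5 1 2)(4 6) = (0 5)(1 4 6 2 3), (0 5 1 2)(4 6)*(1 6)(2 3 5) = (0 2)(1 3 5 6 4)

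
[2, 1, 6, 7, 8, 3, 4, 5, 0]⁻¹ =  [8, 1, 0, 5, 6, 7, 2, 3, 4]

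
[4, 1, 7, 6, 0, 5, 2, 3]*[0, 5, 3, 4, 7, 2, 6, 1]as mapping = [0→7, 1→5, 2→1, 3→6, 4→0, 5→2, 6→3, 7→4]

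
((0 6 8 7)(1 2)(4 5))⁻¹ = (0 7 8 6)(1 2)(4 5)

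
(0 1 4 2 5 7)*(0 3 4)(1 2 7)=(0 2 5 1)(3 4 7)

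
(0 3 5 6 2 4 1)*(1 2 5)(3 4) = (0 4 2 3 1)(5 6)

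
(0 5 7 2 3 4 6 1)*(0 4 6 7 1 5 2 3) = (0 2)(1 4 7 3 6 5)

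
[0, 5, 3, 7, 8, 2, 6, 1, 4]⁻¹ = [0, 7, 5, 2, 8, 1, 6, 3, 4]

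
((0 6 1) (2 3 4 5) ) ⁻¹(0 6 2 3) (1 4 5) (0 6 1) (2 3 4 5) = (0 5 2) (1 3 4 6) 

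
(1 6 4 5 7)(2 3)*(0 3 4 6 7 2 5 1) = (0 3 5 2 4 1 7)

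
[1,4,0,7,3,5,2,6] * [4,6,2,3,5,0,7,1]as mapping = [0→6,1→5,2→4,3→1,4→3,5→0,6→2,7→7]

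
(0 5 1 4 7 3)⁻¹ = (0 3 7 4 1 5)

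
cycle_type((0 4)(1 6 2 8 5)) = 2.5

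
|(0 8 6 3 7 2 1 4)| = 8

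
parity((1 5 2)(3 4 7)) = even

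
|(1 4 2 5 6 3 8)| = 7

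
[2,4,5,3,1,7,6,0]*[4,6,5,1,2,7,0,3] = [5,2,7,1,6,3,0,4]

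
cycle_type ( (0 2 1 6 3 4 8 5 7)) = 9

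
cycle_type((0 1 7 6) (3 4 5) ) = 3.4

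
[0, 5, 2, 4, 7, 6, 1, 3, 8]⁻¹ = [0, 6, 2, 7, 3, 1, 5, 4, 8]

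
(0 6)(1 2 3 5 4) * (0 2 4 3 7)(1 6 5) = (0 5 3 1 4 6 2 7)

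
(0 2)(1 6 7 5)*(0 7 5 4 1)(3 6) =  (0 2 7 4 1 3 6 5)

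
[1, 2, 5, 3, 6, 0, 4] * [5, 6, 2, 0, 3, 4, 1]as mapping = [0→6, 1→2, 2→4, 3→0, 4→1, 5→5, 6→3]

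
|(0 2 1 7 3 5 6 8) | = 8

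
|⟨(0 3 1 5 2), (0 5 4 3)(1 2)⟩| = 360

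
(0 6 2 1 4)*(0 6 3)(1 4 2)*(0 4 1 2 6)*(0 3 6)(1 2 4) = (0 6 4 3 1)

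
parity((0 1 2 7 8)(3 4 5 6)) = odd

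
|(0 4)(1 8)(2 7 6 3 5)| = 10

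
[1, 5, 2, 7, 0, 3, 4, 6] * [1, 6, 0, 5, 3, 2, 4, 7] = [6, 2, 0, 7, 1, 5, 3, 4]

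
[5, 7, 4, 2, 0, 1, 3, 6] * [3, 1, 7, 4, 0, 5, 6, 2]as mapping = [0→5, 1→2, 2→0, 3→7, 4→3, 5→1, 6→4, 7→6]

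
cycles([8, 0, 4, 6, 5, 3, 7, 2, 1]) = (0 8 1)(2 4 5 3 6 7)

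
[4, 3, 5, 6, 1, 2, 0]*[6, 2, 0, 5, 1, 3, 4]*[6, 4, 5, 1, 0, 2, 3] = [4, 2, 1, 0, 5, 6, 3]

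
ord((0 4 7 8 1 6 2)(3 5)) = 14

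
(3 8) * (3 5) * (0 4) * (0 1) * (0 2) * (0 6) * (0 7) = (0 4 1 2 6 7)(3 8 5)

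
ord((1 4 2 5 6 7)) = 6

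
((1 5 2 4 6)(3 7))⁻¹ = (1 6 4 2 5)(3 7)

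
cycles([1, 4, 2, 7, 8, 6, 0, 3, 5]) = (0 1 4 8 5 6)(3 7)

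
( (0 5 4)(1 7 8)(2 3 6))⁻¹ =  (0 4 5)(1 8 7)(2 6 3)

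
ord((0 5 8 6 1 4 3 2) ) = 8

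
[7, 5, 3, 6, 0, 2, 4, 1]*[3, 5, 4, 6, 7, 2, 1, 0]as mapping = [0→0, 1→2, 2→6, 3→1, 4→3, 5→4, 6→7, 7→5]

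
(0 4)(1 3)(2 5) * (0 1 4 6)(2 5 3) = (0 6)(1 2 3 4)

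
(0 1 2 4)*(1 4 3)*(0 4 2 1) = (0 2 3) 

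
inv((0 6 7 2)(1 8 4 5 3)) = (0 2 7 6)(1 3 5 4 8)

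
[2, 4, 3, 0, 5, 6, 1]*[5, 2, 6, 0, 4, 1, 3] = [6, 4, 0, 5, 1, 3, 2]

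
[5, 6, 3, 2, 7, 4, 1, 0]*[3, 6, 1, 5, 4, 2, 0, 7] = [2, 0, 5, 1, 7, 4, 6, 3]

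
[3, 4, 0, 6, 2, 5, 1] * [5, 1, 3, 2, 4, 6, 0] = [2, 4, 5, 0, 3, 6, 1]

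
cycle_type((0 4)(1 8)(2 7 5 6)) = 2^2.4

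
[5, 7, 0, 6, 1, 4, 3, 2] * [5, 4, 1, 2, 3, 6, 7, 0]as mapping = [0→6, 1→0, 2→5, 3→7, 4→4, 5→3, 6→2, 7→1]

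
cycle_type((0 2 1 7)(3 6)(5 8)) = 2^2.4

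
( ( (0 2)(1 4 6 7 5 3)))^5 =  (0 2)(1 3 5 7 6 4)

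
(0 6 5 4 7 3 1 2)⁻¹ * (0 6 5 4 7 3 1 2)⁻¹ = (0 1 7 5)(2 3 4 6)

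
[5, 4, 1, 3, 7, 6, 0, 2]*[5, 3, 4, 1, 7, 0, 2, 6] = [0, 7, 3, 1, 6, 2, 5, 4]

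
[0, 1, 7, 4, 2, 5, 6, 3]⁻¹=[0, 1, 4, 7, 3, 5, 6, 2]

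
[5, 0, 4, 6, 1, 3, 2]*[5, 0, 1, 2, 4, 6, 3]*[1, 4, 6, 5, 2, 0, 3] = [3, 0, 2, 5, 1, 6, 4]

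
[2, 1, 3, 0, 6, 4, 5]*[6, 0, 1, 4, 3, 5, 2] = [1, 0, 4, 6, 2, 3, 5]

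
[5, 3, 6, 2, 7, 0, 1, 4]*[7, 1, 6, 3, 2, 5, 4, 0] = [5, 3, 4, 6, 0, 7, 1, 2]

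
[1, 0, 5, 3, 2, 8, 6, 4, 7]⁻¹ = [1, 0, 4, 3, 7, 2, 6, 8, 5]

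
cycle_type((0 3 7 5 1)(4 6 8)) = 3.5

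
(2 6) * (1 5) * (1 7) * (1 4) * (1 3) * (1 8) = (1 5 7 4 3 8)(2 6)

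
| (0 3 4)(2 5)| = 6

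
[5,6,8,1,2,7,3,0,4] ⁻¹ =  [7,3,4,6,8,0,1,5,2] 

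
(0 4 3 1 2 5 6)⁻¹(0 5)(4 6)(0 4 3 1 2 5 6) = (0 3)(4 6)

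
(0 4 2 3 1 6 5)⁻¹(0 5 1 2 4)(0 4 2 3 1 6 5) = (0 6 3 2 4)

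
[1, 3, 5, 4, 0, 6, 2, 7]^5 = [1, 3, 6, 4, 0, 2, 5, 7]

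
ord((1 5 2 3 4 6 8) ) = 7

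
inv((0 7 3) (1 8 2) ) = (0 3 7) (1 2 8) 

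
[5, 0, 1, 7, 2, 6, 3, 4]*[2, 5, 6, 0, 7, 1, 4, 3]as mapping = [0→1, 1→2, 2→5, 3→3, 4→6, 5→4, 6→0, 7→7]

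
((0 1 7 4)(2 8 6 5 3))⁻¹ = (0 4 7 1)(2 3 5 6 8)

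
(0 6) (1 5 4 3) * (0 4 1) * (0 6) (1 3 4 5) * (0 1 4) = (0 1 4) (3 6 5) 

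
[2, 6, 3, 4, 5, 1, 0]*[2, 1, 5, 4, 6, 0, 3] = [5, 3, 4, 6, 0, 1, 2]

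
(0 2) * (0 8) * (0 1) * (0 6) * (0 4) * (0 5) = (0 2 8 1 6 4 5) 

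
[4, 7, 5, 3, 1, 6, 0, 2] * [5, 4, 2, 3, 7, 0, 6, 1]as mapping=[0→7, 1→1, 2→0, 3→3, 4→4, 5→6, 6→5, 7→2]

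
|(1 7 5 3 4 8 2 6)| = 8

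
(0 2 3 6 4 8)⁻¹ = (0 8 4 6 3 2)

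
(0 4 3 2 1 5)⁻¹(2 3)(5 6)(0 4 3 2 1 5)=(0 6)(1 2)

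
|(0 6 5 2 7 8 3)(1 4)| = 14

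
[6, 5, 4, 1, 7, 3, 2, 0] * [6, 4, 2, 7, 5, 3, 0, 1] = [0, 3, 5, 4, 1, 7, 2, 6]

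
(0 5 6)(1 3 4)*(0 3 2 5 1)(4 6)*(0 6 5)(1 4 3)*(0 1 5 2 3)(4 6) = (0 6 5)(1 3 2)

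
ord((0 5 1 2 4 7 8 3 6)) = 9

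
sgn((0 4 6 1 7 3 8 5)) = -1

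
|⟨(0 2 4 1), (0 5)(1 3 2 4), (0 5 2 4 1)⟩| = 720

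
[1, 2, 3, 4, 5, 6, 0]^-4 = [3, 4, 5, 6, 0, 1, 2]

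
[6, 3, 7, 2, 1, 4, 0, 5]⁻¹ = [6, 4, 3, 1, 5, 7, 0, 2]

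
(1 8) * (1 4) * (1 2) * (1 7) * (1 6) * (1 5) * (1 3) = (1 8 4 2 7 6 5 3)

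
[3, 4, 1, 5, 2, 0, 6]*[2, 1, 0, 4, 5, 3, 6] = [4, 5, 1, 3, 0, 2, 6]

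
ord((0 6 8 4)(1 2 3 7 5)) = 20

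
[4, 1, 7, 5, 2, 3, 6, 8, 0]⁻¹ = [8, 1, 4, 5, 0, 3, 6, 2, 7]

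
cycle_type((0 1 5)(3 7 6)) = 3^2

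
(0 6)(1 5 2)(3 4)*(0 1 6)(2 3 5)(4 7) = (1 2 6)(3 7 4 5)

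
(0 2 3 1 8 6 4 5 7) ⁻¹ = (0 7 5 4 6 8 1 3 2) 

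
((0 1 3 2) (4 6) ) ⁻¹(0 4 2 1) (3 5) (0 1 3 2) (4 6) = (0 3 1 6) (2 5) 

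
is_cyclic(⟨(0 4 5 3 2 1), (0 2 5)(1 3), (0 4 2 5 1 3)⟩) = no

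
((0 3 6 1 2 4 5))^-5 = (0 6 2 5 3 1 4)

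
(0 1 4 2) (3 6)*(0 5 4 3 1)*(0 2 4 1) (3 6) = (0 2 5 1 6) 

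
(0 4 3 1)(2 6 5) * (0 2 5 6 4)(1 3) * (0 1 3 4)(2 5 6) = (0 1 5 6 2)(3 4)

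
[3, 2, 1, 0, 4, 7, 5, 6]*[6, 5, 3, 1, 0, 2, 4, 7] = [1, 3, 5, 6, 0, 7, 2, 4]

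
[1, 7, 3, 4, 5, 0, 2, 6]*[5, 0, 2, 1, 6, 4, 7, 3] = [0, 3, 1, 6, 4, 5, 2, 7]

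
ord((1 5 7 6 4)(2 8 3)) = 15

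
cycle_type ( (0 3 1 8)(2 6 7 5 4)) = 4.5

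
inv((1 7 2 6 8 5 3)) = (1 3 5 8 6 2 7)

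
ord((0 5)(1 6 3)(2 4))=6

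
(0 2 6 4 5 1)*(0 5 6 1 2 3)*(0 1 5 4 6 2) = (0 3 1 4 2 5)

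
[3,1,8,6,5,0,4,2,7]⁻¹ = [5,1,7,0,6,4,3,8,2]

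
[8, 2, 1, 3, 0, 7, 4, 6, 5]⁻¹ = [4, 2, 1, 3, 6, 8, 7, 5, 0]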